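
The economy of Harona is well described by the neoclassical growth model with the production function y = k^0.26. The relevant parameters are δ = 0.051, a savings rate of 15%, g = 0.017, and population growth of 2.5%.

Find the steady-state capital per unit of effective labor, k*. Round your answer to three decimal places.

In steady state, investment equals break-even investment: s·k^α = (n + g + δ)·k.
Rearranging, k^(1−α) = s / (n + g + δ).
k^0.74 = 0.15 / (0.025 + 0.017 + 0.051) = 0.15 / 0.093 = 1.6129
k* = 1.6129^(1/0.74) ≈ 1.9079

k* = 1.908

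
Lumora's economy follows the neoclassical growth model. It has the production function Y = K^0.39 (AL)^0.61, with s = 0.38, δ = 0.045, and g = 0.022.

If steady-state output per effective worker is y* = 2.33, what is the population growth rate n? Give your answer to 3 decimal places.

n ≈ 0.034

In steady state, investment equals break-even investment: s·k^α = (n + g + δ)·k.
Since y* = [s/(n + g + δ)]^(α/(1−α)), we have s/(n + g + δ) = (y*)^((1−α)/α) = 2.33^1.5641 = 3.7548.
Therefore n + g + δ = s / 3.7548 = 0.38 / 3.7548 = 0.1012, so n = 0.1012 − 0.067 = 0.0342.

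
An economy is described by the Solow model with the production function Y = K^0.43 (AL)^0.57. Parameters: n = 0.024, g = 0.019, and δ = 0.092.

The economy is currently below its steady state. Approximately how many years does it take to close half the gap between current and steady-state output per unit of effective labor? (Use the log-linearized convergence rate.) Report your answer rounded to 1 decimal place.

t_½ ≈ 9.0 years

Near the steady state the convergence rate is λ = (1 − α)(n + g + δ).
λ = (1 − 0.43) × 0.135 = 0.57 × 0.135 = 0.07695
Half-life = ln 2 / λ = 0.6931 / 0.07695 ≈ 9.01 years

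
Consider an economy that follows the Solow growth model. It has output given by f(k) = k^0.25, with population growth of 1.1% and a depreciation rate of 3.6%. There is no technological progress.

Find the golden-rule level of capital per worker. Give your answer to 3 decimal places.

k_gold ≈ 9.285

The golden rule sets f'(k) = n + δ, i.e. α·k^(α−1) = n + δ.
So k^(1−α) = α / (n + δ) = 0.25 / 0.047 = 5.3191.
k_gold = 5.3191^(1/0.75) ≈ 9.2850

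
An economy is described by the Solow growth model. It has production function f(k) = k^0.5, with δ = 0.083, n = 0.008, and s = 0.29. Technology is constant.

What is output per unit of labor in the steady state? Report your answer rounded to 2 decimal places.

In steady state, investment equals break-even investment: s·k^α = (n + δ)·k.
Rearranging, k^(1−α) = s / (n + δ).
k^0.5 = 0.29 / (0.008 + 0.083) = 0.29 / 0.091 = 3.1868
k* = 3.1868^(1/0.5) ≈ 10.1557
y* = (k*)^α = 10.1557^0.5 ≈ 3.1868

y* ≈ 3.19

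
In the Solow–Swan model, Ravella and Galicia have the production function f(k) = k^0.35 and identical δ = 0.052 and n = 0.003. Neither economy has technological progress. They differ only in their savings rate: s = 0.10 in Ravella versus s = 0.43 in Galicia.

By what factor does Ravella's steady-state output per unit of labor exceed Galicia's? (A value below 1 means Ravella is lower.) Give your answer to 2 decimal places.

Steady-state y* = [s/(n + δ)]^(α/(1−α)), so the ratio is [ (s_R/(n + δ)_R) / (s_G/(n + δ)_G) ]^0.5385.
s_R/(n + δ)_R = 0.10/0.055 = 1.8182; s_G/(n + δ)_G = 0.43/0.055 = 7.8182.
Ratio = (1.8182/7.8182)^0.5385 = 0.2326^0.5385 ≈ 0.4560

y*_R / y*_G ≈ 0.46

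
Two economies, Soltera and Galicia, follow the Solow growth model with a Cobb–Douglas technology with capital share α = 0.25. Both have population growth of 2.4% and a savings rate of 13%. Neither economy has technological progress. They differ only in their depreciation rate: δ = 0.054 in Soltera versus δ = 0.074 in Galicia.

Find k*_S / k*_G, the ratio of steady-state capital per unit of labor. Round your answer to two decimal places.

Steady-state k* = [s/(n + δ)]^(1/(1−α)), so the ratio is [ (s_S/(n + δ)_S) / (s_G/(n + δ)_G) ]^1.3333.
s_S/(n + δ)_S = 0.13/0.078 = 1.6667; s_G/(n + δ)_G = 0.13/0.098 = 1.3265.
Ratio = (1.6667/1.3265)^1.3333 = 1.2565^1.3333 ≈ 1.3559

ratio ≈ 1.36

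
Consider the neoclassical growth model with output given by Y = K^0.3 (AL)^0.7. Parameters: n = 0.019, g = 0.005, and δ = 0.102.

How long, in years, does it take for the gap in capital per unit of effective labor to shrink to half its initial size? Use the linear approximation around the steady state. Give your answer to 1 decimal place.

Near the steady state the convergence rate is λ = (1 − α)(n + g + δ).
λ = (1 − 0.3) × 0.126 = 0.7 × 0.126 = 0.0882
Half-life = ln 2 / λ = 0.6931 / 0.0882 ≈ 7.86 years

t_½ ≈ 7.9 years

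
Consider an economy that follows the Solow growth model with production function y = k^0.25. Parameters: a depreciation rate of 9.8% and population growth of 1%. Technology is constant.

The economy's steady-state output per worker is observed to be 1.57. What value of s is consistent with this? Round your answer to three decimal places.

s ≈ 0.418

Steady state requires s·f(k) = (n + δ)·k, i.e. s·k^α = (n + δ)·k.
Since y* = [s/(n + δ)]^(α/(1−α)), we have s/(n + δ) = (y*)^((1−α)/α) = 1.57^3 = 3.8699.
Therefore s = 3.8699 × (n + δ) = 3.8699 × 0.108 = 0.4179.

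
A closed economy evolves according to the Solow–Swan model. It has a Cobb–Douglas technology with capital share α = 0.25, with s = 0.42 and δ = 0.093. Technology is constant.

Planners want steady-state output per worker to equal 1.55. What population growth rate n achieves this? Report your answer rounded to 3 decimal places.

In steady state, investment equals break-even investment: s·k^α = (n + δ)·k.
Since y* = [s/(n + δ)]^(α/(1−α)), we have s/(n + δ) = (y*)^((1−α)/α) = 1.55^3 = 3.7239.
Therefore n + δ = s / 3.7239 = 0.42 / 3.7239 = 0.1128, so n = 0.1128 − 0.093 = 0.0198.

n ≈ 0.020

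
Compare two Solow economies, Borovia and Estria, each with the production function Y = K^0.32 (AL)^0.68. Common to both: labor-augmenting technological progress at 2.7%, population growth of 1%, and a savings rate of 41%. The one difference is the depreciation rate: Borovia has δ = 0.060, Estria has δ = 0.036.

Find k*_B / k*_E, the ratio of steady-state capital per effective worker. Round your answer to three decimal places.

Steady-state k* = [s/(n + g + δ)]^(1/(1−α)), so the ratio is [ (s_B/(n + g + δ)_B) / (s_E/(n + g + δ)_E) ]^1.4706.
s_B/(n + g + δ)_B = 0.41/0.097 = 4.2268; s_E/(n + g + δ)_E = 0.41/0.073 = 5.6164.
Ratio = (4.2268/5.6164)^1.4706 = 0.7526^1.4706 ≈ 0.6584

ratio ≈ 0.658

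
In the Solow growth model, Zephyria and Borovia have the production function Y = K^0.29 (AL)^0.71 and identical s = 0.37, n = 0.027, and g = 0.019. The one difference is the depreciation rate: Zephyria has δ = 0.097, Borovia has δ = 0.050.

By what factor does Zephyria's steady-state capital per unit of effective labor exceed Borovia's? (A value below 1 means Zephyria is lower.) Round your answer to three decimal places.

ratio ≈ 0.570

Steady-state k* = [s/(n + g + δ)]^(1/(1−α)), so the ratio is [ (s_Z/(n + g + δ)_Z) / (s_B/(n + g + δ)_B) ]^1.4085.
s_Z/(n + g + δ)_Z = 0.37/0.143 = 2.5874; s_B/(n + g + δ)_B = 0.37/0.096 = 3.8542.
Ratio = (2.5874/3.8542)^1.4085 = 0.6713^1.4085 ≈ 0.5704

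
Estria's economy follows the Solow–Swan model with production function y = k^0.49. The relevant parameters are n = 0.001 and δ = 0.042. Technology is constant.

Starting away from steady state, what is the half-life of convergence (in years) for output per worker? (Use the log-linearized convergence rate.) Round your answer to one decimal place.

about 31.6 years

Near the steady state the convergence rate is λ = (1 − α)(n + δ).
λ = (1 − 0.49) × 0.043 = 0.51 × 0.043 = 0.02193
Half-life = ln 2 / λ = 0.6931 / 0.02193 ≈ 31.61 years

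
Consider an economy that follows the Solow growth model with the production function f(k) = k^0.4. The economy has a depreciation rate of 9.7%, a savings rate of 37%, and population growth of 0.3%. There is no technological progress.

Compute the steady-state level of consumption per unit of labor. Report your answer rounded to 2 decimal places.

c* = 1.51

In steady state, investment equals break-even investment: s·k^α = (n + δ)·k.
Dividing both sides by k: k^(1−α) = s / (n + δ).
k^0.6 = 0.37 / (0.003 + 0.097) = 0.37 / 0.100 = 3.7000
k* = 3.7000^(1/0.6) ≈ 8.8512
y* = (k*)^α = 8.8512^0.4 ≈ 2.3922
c* = (1 − s)·y* = (1 − 0.37) × 2.3922 ≈ 1.5071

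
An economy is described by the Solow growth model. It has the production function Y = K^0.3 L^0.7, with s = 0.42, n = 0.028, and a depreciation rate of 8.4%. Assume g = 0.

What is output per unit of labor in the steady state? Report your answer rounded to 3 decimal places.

Steady state requires s·f(k) = (n + δ)·k, i.e. s·k^α = (n + δ)·k.
Rearranging, k^(1−α) = s / (n + δ).
k^0.7 = 0.42 / (0.028 + 0.084) = 0.42 / 0.112 = 3.7500
k* = 3.7500^(1/0.7) ≈ 6.6076
y* = (k*)^α = 6.6076^0.3 ≈ 1.7620

y* ≈ 1.762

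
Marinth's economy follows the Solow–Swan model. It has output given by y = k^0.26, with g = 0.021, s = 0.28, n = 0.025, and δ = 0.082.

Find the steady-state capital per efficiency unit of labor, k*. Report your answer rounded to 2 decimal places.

In steady state, investment equals break-even investment: s·k^α = (n + g + δ)·k.
Dividing both sides by k: k^(1−α) = s / (n + g + δ).
k^0.74 = 0.28 / (0.025 + 0.021 + 0.082) = 0.28 / 0.128 = 2.1875
k* = 2.1875^(1/0.74) ≈ 2.8800

k* = 2.88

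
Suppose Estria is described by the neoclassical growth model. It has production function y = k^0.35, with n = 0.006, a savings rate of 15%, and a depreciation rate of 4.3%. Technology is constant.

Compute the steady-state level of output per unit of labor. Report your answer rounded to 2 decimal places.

y* = 1.83

At the steady state, Δk = 0, so s·k^α = (n + δ)·k.
Dividing both sides by k: k^(1−α) = s / (n + δ).
k^0.65 = 0.15 / (0.006 + 0.043) = 0.15 / 0.049 = 3.0612
k* = 3.0612^(1/0.65) ≈ 5.5915
y* = (k*)^α = 5.5915^0.35 ≈ 1.8266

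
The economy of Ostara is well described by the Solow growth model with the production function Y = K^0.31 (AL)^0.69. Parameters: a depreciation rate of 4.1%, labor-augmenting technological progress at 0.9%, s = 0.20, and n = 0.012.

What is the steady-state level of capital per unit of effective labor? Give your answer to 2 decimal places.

Steady state requires s·f(k) = (n + g + δ)·k, i.e. s·k^α = (n + g + δ)·k.
Dividing both sides by k: k^(1−α) = s / (n + g + δ).
k^0.69 = 0.20 / (0.012 + 0.009 + 0.041) = 0.20 / 0.062 = 3.2258
k* = 3.2258^(1/0.69) ≈ 5.4595

k* = 5.46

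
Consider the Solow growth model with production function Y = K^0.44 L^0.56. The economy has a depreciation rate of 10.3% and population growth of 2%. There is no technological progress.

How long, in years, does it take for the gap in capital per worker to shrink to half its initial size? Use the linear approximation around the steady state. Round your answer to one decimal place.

Near the steady state the convergence rate is λ = (1 − α)(n + δ).
λ = (1 − 0.44) × 0.123 = 0.56 × 0.123 = 0.06888
Half-life = ln 2 / λ = 0.6931 / 0.06888 ≈ 10.06 years

half-life ≈ 10.1 years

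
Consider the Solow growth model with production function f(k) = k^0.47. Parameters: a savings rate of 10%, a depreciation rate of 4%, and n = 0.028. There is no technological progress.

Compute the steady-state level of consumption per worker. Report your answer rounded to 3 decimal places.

c* ≈ 1.267

Steady state requires s·f(k) = (n + δ)·k, i.e. s·k^α = (n + δ)·k.
Rearranging, k^(1−α) = s / (n + δ).
k^0.53 = 0.10 / (0.028 + 0.040) = 0.10 / 0.068 = 1.4706
k* = 1.4706^(1/0.53) ≈ 2.0703
y* = (k*)^α = 2.0703^0.47 ≈ 1.4078
c* = (1 − s)·y* = (1 − 0.10) × 1.4078 ≈ 1.2670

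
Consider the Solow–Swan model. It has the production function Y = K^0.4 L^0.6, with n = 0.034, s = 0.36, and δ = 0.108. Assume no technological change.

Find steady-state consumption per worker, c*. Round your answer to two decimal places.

Steady state requires s·f(k) = (n + δ)·k, i.e. s·k^α = (n + δ)·k.
Rearranging, k^(1−α) = s / (n + δ).
k^0.6 = 0.36 / (0.034 + 0.108) = 0.36 / 0.142 = 2.5352
k* = 2.5352^(1/0.6) ≈ 4.7136
y* = (k*)^α = 4.7136^0.4 ≈ 1.8593
c* = (1 − s)·y* = (1 − 0.36) × 1.8593 ≈ 1.1900

c* ≈ 1.19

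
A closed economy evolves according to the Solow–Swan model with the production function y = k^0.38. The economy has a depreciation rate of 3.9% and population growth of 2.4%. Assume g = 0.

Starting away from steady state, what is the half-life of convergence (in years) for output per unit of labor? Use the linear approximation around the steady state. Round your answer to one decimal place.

half-life ≈ 17.7 years

Near the steady state the convergence rate is λ = (1 − α)(n + δ).
λ = (1 − 0.38) × 0.063 = 0.62 × 0.063 = 0.03906
Half-life = ln 2 / λ = 0.6931 / 0.03906 ≈ 17.74 years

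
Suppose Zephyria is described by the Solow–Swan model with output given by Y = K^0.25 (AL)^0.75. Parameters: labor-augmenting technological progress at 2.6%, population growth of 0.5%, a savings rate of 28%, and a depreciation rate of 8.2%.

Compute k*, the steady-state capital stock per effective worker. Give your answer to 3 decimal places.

At the steady state, Δk = 0, so s·k^α = (n + g + δ)·k.
Rearranging, k^(1−α) = s / (n + g + δ).
k^0.75 = 0.28 / (0.005 + 0.026 + 0.082) = 0.28 / 0.113 = 2.4779
k* = 2.4779^(1/0.75) ≈ 3.3531

k* = 3.353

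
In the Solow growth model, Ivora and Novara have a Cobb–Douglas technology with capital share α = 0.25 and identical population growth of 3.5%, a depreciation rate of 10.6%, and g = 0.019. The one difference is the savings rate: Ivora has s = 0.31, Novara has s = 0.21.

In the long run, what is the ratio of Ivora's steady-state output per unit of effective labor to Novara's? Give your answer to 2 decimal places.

Steady-state y* = [s/(n + g + δ)]^(α/(1−α)), so the ratio is [ (s_I/(n + g + δ)_I) / (s_N/(n + g + δ)_N) ]^0.3333.
s_I/(n + g + δ)_I = 0.31/0.160 = 1.9375; s_N/(n + g + δ)_N = 0.21/0.160 = 1.3125.
Ratio = (1.9375/1.3125)^0.3333 = 1.4762^0.3333 ≈ 1.1386

ratio ≈ 1.14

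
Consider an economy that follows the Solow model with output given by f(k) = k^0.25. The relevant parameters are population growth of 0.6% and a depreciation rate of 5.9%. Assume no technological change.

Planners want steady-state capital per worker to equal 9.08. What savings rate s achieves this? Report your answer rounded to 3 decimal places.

At the steady state, Δk = 0, so s·k^α = (n + δ)·k.
So s / (n + δ) = (k*)^(1−α) = 9.08^0.75 = 5.2308.
Therefore s = 5.2308 × (n + δ) = 5.2308 × 0.065 = 0.3400.

s ≈ 0.340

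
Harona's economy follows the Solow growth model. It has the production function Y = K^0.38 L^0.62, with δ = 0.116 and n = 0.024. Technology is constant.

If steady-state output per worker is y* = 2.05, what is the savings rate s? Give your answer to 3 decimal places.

s ≈ 0.452

Steady state requires s·f(k) = (n + δ)·k, i.e. s·k^α = (n + δ)·k.
Since y* = [s/(n + δ)]^(α/(1−α)), we have s/(n + δ) = (y*)^((1−α)/α) = 2.05^1.6316 = 3.2259.
Therefore s = 3.2259 × (n + δ) = 3.2259 × 0.140 = 0.4516.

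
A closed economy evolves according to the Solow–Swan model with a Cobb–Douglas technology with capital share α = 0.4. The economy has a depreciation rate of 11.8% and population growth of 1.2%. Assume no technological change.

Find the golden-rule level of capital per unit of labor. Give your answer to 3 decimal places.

k_gold ≈ 6.509

The golden rule sets f'(k) = n + δ, i.e. α·k^(α−1) = n + δ.
So k^(1−α) = α / (n + δ) = 0.4 / 0.130 = 3.0769.
k_gold = 3.0769^(1/0.6) ≈ 6.5091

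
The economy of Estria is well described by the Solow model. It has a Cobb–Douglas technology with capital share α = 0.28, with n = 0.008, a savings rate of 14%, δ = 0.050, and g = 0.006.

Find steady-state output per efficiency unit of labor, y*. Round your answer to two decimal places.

At the steady state, Δk = 0, so s·k^α = (n + g + δ)·k.
Dividing both sides by k: k^(1−α) = s / (n + g + δ).
k^0.72 = 0.14 / (0.008 + 0.006 + 0.050) = 0.14 / 0.064 = 2.1875
k* = 2.1875^(1/0.72) ≈ 2.9659
y* = (k*)^α = 2.9659^0.28 ≈ 1.3558

y* = 1.36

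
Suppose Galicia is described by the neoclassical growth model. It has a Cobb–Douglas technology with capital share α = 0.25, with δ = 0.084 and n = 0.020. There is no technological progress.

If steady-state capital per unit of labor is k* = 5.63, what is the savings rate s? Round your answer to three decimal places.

s ≈ 0.380

In steady state, investment equals break-even investment: s·k^α = (n + δ)·k.
So s / (n + δ) = (k*)^(1−α) = 5.63^0.75 = 3.6549.
Therefore s = 3.6549 × (n + δ) = 3.6549 × 0.104 = 0.3801.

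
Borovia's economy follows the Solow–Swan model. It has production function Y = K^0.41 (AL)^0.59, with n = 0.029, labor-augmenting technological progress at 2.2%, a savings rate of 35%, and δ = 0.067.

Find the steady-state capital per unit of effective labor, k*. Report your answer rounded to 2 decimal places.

At the steady state, Δk = 0, so s·k^α = (n + g + δ)·k.
Rearranging, k^(1−α) = s / (n + g + δ).
k^0.59 = 0.35 / (0.029 + 0.022 + 0.067) = 0.35 / 0.118 = 2.9661
k* = 2.9661^(1/0.59) ≈ 6.3142

k* = 6.31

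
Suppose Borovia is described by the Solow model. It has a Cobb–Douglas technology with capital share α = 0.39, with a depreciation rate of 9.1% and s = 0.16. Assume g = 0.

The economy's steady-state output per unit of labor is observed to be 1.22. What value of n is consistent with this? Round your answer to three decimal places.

n ≈ 0.026

In steady state, investment equals break-even investment: s·k^α = (n + δ)·k.
Since y* = [s/(n + δ)]^(α/(1−α)), we have s/(n + δ) = (y*)^((1−α)/α) = 1.22^1.5641 = 1.3648.
Therefore n + δ = s / 1.3648 = 0.16 / 1.3648 = 0.1172, so n = 0.1172 − 0.091 = 0.0262.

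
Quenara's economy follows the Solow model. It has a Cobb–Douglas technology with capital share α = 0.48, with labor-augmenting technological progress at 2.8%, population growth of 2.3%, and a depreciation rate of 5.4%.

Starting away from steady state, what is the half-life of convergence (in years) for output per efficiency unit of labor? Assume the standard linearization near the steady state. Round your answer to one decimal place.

Near the steady state the convergence rate is λ = (1 − α)(n + g + δ).
λ = (1 − 0.48) × 0.105 = 0.52 × 0.105 = 0.0546
Half-life = ln 2 / λ = 0.6931 / 0.0546 ≈ 12.69 years

about 12.7 years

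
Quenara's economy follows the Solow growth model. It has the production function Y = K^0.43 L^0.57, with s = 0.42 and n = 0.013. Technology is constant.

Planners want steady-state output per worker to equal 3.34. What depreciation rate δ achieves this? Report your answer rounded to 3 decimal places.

δ ≈ 0.072

In steady state, investment equals break-even investment: s·k^α = (n + δ)·k.
Since y* = [s/(n + δ)]^(α/(1−α)), we have s/(n + δ) = (y*)^((1−α)/α) = 3.34^1.3256 = 4.9463.
Therefore n + δ = s / 4.9463 = 0.42 / 4.9463 = 0.0849, so δ = 0.0849 − 0.013 = 0.0719.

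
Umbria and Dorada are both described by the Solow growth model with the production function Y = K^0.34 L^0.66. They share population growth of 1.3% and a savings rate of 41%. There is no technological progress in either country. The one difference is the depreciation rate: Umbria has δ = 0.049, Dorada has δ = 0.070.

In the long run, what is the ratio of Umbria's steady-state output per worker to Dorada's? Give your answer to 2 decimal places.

Steady-state y* = [s/(n + δ)]^(α/(1−α)), so the ratio is [ (s_U/(n + δ)_U) / (s_D/(n + δ)_D) ]^0.5152.
s_U/(n + δ)_U = 0.41/0.062 = 6.6129; s_D/(n + δ)_D = 0.41/0.083 = 4.9398.
Ratio = (6.6129/4.9398)^0.5152 = 1.3387^0.5152 ≈ 1.1622

ratio ≈ 1.16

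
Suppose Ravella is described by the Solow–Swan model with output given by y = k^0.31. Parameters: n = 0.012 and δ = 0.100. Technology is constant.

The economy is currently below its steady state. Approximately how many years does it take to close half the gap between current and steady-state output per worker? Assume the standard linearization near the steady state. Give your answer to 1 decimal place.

Near the steady state the convergence rate is λ = (1 − α)(n + δ).
λ = (1 − 0.31) × 0.112 = 0.69 × 0.112 = 0.07728
Half-life = ln 2 / λ = 0.6931 / 0.07728 ≈ 8.97 years

about 9.0 years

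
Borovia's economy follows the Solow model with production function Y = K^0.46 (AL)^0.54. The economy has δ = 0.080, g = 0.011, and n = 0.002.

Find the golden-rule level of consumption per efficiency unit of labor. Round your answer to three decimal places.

c_gold ≈ 2.108

At the golden rule, f'(k) = n + g + δ, so α·k^(α−1) = n + g + δ and k_gold = (α/(n + g + δ))^(1/(1−α)).
k_gold = (0.46/0.093)^(1/0.54) = 4.9462^1.8519 ≈ 19.3073
c_gold = f(k_gold) − (n + g + δ)·k_gold = 3.9033 − 0.093×19.3073 ≈ 2.1077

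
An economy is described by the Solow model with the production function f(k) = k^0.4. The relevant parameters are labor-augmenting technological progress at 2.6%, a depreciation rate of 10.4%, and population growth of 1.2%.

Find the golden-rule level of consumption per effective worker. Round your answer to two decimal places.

c_gold ≈ 1.20

At the golden rule, f'(k) = n + g + δ, so α·k^(α−1) = n + g + δ and k_gold = (α/(n + g + δ))^(1/(1−α)).
k_gold = (0.4/0.142)^(1/0.6) = 2.8169^1.6667 ≈ 5.6187
c_gold = f(k_gold) − (n + g + δ)·k_gold = 1.9946 − 0.142×5.6187 ≈ 1.1967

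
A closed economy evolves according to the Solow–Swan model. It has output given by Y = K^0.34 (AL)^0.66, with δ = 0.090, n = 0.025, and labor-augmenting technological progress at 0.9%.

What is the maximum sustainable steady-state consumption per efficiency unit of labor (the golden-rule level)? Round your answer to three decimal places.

At the golden rule, f'(k) = n + g + δ, so α·k^(α−1) = n + g + δ and k_gold = (α/(n + g + δ))^(1/(1−α)).
k_gold = (0.34/0.124)^(1/0.66) = 2.7419^1.5152 ≈ 4.6104
c_gold = f(k_gold) − (n + g + δ)·k_gold = 1.6814 − 0.124×4.6104 ≈ 1.1097

c_gold ≈ 1.110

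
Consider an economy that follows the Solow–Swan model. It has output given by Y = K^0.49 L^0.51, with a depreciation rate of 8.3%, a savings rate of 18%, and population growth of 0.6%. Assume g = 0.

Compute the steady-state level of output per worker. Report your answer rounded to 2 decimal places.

y* ≈ 1.97

At the steady state, Δk = 0, so s·k^α = (n + δ)·k.
Dividing both sides by k: k^(1−α) = s / (n + δ).
k^0.51 = 0.18 / (0.006 + 0.083) = 0.18 / 0.089 = 2.0225
k* = 2.0225^(1/0.51) ≈ 3.9791
y* = (k*)^α = 3.9791^0.49 ≈ 1.9674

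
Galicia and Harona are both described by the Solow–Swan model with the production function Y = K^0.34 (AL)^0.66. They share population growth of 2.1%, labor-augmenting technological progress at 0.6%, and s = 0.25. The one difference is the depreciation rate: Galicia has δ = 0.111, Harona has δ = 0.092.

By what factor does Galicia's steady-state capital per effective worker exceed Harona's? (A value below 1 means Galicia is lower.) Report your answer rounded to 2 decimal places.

Steady-state k* = [s/(n + g + δ)]^(1/(1−α)), so the ratio is [ (s_G/(n + g + δ)_G) / (s_H/(n + g + δ)_H) ]^1.5152.
s_G/(n + g + δ)_G = 0.25/0.138 = 1.8116; s_H/(n + g + δ)_H = 0.25/0.119 = 2.1008.
Ratio = (1.8116/2.1008)^1.5152 = 0.8623^1.5152 ≈ 0.7989

ratio ≈ 0.80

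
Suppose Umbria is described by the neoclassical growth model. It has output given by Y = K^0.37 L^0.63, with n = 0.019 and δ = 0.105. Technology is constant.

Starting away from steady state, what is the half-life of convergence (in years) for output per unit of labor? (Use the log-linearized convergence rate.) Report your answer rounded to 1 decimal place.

half-life ≈ 8.9 years

Near the steady state the convergence rate is λ = (1 − α)(n + δ).
λ = (1 − 0.37) × 0.124 = 0.63 × 0.124 = 0.07812
Half-life = ln 2 / λ = 0.6931 / 0.07812 ≈ 8.87 years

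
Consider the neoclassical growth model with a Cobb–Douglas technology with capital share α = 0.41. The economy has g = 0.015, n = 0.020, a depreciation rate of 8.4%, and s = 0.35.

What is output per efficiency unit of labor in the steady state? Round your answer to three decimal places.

Steady state requires s·f(k) = (n + g + δ)·k, i.e. s·k^α = (n + g + δ)·k.
Rearranging, k^(1−α) = s / (n + g + δ).
k^0.59 = 0.35 / (0.020 + 0.015 + 0.084) = 0.35 / 0.119 = 2.9412
k* = 2.9412^(1/0.59) ≈ 6.2246
y* = (k*)^α = 6.2246^0.41 ≈ 2.1163

y* ≈ 2.116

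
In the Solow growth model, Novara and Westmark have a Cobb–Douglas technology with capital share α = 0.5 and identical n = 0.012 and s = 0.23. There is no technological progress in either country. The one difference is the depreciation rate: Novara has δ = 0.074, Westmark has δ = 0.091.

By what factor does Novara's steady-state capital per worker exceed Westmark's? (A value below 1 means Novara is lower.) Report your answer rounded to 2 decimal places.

k*_N / k*_W ≈ 1.43

Steady-state k* = [s/(n + δ)]^(1/(1−α)), so the ratio is [ (s_N/(n + δ)_N) / (s_W/(n + δ)_W) ]^2.
s_N/(n + δ)_N = 0.23/0.086 = 2.6744; s_W/(n + δ)_W = 0.23/0.103 = 2.2330.
Ratio = (2.6744/2.2330)^2 = 1.1977^2 ≈ 1.4345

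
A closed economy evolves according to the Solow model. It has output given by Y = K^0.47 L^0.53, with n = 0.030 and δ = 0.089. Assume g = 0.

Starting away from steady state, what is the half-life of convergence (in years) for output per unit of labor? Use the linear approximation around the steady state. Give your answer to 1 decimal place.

t_½ ≈ 11.0 years

Near the steady state the convergence rate is λ = (1 − α)(n + δ).
λ = (1 − 0.47) × 0.119 = 0.53 × 0.119 = 0.06307
Half-life = ln 2 / λ = 0.6931 / 0.06307 ≈ 10.99 years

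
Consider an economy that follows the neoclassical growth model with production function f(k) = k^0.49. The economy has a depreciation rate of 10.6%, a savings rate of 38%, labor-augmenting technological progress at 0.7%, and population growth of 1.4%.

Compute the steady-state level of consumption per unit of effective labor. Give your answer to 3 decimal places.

In steady state, investment equals break-even investment: s·k^α = (n + g + δ)·k.
Rearranging, k^(1−α) = s / (n + g + δ).
k^0.51 = 0.38 / (0.014 + 0.007 + 0.106) = 0.38 / 0.127 = 2.9921
k* = 2.9921^(1/0.51) ≈ 8.5760
y* = (k*)^α = 8.5760^0.49 ≈ 2.8662
c* = (1 − s)·y* = (1 − 0.38) × 2.8662 ≈ 1.7770

c* = 1.777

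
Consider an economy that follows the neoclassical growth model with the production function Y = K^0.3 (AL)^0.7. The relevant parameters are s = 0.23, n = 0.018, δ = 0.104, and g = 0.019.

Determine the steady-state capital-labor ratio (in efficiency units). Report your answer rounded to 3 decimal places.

k* ≈ 2.012

Steady state requires s·f(k) = (n + g + δ)·k, i.e. s·k^α = (n + g + δ)·k.
Dividing both sides by k: k^(1−α) = s / (n + g + δ).
k^0.7 = 0.23 / (0.018 + 0.019 + 0.104) = 0.23 / 0.141 = 1.6312
k* = 1.6312^(1/0.7) ≈ 2.0118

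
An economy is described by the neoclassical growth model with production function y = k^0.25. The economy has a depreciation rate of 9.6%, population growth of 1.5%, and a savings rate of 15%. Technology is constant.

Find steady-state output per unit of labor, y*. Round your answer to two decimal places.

y* = 1.11

Steady state requires s·f(k) = (n + δ)·k, i.e. s·k^α = (n + δ)·k.
Rearranging, k^(1−α) = s / (n + δ).
k^0.75 = 0.15 / (0.015 + 0.096) = 0.15 / 0.111 = 1.3514
k* = 1.3514^(1/0.75) ≈ 1.4941
y* = (k*)^α = 1.4941^0.25 ≈ 1.1056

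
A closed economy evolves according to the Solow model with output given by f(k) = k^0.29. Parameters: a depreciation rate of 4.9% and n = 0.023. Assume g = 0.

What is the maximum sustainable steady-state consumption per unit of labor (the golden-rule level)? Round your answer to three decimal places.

c_gold ≈ 1.254

At the golden rule, f'(k) = n + δ, so α·k^(α−1) = n + δ and k_gold = (α/(n + δ))^(1/(1−α)).
k_gold = (0.29/0.072)^(1/0.71) = 4.0278^1.4085 ≈ 7.1160
c_gold = f(k_gold) − (n + δ)·k_gold = 1.7666 − 0.072×7.1160 ≈ 1.2542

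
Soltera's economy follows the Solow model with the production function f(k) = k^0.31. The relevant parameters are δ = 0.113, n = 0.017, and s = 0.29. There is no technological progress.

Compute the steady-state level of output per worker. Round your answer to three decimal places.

Steady state requires s·f(k) = (n + δ)·k, i.e. s·k^α = (n + δ)·k.
Rearranging, k^(1−α) = s / (n + δ).
k^0.69 = 0.29 / (0.017 + 0.113) = 0.29 / 0.130 = 2.2308
k* = 2.2308^(1/0.69) ≈ 3.1990
y* = (k*)^α = 3.1990^0.31 ≈ 1.4340

y* = 1.434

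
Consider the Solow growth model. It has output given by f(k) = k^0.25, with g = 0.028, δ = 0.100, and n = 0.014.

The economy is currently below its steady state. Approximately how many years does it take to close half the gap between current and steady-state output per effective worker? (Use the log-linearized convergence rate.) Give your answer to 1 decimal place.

t_½ ≈ 6.5 years

Near the steady state the convergence rate is λ = (1 − α)(n + g + δ).
λ = (1 − 0.25) × 0.142 = 0.75 × 0.142 = 0.1065
Half-life = ln 2 / λ = 0.6931 / 0.1065 ≈ 6.51 years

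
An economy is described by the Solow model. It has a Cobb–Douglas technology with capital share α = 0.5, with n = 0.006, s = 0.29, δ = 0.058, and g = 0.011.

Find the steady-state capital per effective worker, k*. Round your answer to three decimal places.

At the steady state, Δk = 0, so s·k^α = (n + g + δ)·k.
Rearranging, k^(1−α) = s / (n + g + δ).
k^0.5 = 0.29 / (0.006 + 0.011 + 0.058) = 0.29 / 0.075 = 3.8667
k* = 3.8667^(1/0.5) ≈ 14.9514

k* ≈ 14.951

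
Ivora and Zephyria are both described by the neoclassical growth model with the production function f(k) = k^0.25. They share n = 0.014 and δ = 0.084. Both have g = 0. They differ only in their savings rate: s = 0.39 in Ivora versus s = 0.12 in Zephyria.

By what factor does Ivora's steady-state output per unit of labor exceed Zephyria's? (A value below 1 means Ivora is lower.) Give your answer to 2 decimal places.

Steady-state y* = [s/(n + δ)]^(α/(1−α)), so the ratio is [ (s_I/(n + δ)_I) / (s_Z/(n + δ)_Z) ]^0.3333.
s_I/(n + δ)_I = 0.39/0.098 = 3.9796; s_Z/(n + δ)_Z = 0.12/0.098 = 1.2245.
Ratio = (3.9796/1.2245)^0.3333 = 3.2500^0.3333 ≈ 1.4812

ratio ≈ 1.48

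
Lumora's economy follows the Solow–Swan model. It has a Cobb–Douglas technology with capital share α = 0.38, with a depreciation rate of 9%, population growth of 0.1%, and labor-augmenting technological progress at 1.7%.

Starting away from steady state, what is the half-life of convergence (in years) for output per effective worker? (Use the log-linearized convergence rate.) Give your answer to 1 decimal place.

half-life ≈ 10.4 years

Near the steady state the convergence rate is λ = (1 − α)(n + g + δ).
λ = (1 − 0.38) × 0.108 = 0.62 × 0.108 = 0.06696
Half-life = ln 2 / λ = 0.6931 / 0.06696 ≈ 10.35 years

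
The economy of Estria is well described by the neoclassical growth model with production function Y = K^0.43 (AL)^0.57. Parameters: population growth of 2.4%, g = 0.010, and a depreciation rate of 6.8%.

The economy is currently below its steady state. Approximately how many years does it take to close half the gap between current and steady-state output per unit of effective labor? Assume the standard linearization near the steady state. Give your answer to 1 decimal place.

Near the steady state the convergence rate is λ = (1 − α)(n + g + δ).
λ = (1 − 0.43) × 0.102 = 0.57 × 0.102 = 0.05814
Half-life = ln 2 / λ = 0.6931 / 0.05814 ≈ 11.92 years

about 11.9 years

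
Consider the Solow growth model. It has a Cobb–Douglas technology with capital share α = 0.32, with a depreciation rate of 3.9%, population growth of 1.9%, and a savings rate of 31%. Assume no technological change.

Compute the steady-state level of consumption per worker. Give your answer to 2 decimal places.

c* ≈ 1.52

Steady state requires s·f(k) = (n + δ)·k, i.e. s·k^α = (n + δ)·k.
Dividing both sides by k: k^(1−α) = s / (n + δ).
k^0.68 = 0.31 / (0.019 + 0.039) = 0.31 / 0.058 = 5.3448
k* = 5.3448^(1/0.68) ≈ 11.7622
y* = (k*)^α = 11.7622^0.32 ≈ 2.2007
c* = (1 − s)·y* = (1 − 0.31) × 2.2007 ≈ 1.5185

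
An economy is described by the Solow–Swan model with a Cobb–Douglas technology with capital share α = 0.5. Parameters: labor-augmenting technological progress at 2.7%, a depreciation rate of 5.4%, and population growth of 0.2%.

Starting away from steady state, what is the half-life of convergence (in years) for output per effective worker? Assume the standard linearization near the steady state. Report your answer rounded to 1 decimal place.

t_½ ≈ 16.7 years

Near the steady state the convergence rate is λ = (1 − α)(n + g + δ).
λ = (1 − 0.5) × 0.083 = 0.5 × 0.083 = 0.0415
Half-life = ln 2 / λ = 0.6931 / 0.0415 ≈ 16.70 years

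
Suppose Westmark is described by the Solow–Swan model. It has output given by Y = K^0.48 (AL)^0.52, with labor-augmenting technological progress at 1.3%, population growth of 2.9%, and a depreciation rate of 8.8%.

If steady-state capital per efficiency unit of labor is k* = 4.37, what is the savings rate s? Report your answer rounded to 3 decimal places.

In steady state, investment equals break-even investment: s·k^α = (n + g + δ)·k.
So s / (n + g + δ) = (k*)^(1−α) = 4.37^0.52 = 2.1530.
Therefore s = 2.1530 × (n + g + δ) = 2.1530 × 0.130 = 0.2799.

s ≈ 0.280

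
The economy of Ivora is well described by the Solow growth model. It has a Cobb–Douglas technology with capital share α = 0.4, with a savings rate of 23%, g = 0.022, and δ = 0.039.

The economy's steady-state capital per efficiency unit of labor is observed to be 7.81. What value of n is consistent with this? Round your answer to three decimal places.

n ≈ 0.006

At the steady state, Δk = 0, so s·k^α = (n + g + δ)·k.
So s / (n + g + δ) = (k*)^(1−α) = 7.81^0.6 = 3.4323.
Therefore n + g + δ = s / 3.4323 = 0.23 / 3.4323 = 0.0670, so n = 0.0670 − 0.061 = 0.0060.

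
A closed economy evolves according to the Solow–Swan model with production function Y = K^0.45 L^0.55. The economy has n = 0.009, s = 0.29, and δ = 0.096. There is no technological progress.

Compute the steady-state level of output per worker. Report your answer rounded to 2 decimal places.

At the steady state, Δk = 0, so s·k^α = (n + δ)·k.
Dividing both sides by k: k^(1−α) = s / (n + δ).
k^0.55 = 0.29 / (0.009 + 0.096) = 0.29 / 0.105 = 2.7619
k* = 2.7619^(1/0.55) ≈ 6.3416
y* = (k*)^α = 6.3416^0.45 ≈ 2.2961

y* = 2.30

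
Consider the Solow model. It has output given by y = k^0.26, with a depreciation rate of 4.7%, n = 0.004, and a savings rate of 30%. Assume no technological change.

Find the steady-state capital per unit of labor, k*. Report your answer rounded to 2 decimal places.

k* = 10.96

Steady state requires s·f(k) = (n + δ)·k, i.e. s·k^α = (n + δ)·k.
Rearranging, k^(1−α) = s / (n + δ).
k^0.74 = 0.30 / (0.004 + 0.047) = 0.30 / 0.051 = 5.8824
k* = 5.8824^(1/0.74) ≈ 10.9632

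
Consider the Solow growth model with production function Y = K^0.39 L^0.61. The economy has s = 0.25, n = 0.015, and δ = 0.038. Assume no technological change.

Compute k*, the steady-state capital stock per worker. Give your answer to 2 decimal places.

k* = 12.72

At the steady state, Δk = 0, so s·k^α = (n + δ)·k.
Dividing both sides by k: k^(1−α) = s / (n + δ).
k^0.61 = 0.25 / (0.015 + 0.038) = 0.25 / 0.053 = 4.7170
k* = 4.7170^(1/0.61) ≈ 12.7166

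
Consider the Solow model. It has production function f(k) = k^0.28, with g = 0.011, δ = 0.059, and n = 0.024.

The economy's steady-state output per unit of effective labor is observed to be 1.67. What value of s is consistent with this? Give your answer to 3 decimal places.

s ≈ 0.351

Steady state requires s·f(k) = (n + g + δ)·k, i.e. s·k^α = (n + g + δ)·k.
Since y* = [s/(n + g + δ)]^(α/(1−α)), we have s/(n + g + δ) = (y*)^((1−α)/α) = 1.67^2.5714 = 3.7385.
Therefore s = 3.7385 × (n + g + δ) = 3.7385 × 0.094 = 0.3514.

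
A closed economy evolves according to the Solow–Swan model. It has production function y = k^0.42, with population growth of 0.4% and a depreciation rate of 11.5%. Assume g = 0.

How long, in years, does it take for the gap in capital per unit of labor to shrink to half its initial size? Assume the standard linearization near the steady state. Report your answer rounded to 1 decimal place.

Near the steady state the convergence rate is λ = (1 − α)(n + δ).
λ = (1 − 0.42) × 0.119 = 0.58 × 0.119 = 0.06902
Half-life = ln 2 / λ = 0.6931 / 0.06902 ≈ 10.04 years

t_½ ≈ 10.0 years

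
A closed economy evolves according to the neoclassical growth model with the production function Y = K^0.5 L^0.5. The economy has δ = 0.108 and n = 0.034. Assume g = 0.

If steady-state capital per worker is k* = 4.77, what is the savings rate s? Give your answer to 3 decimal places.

s ≈ 0.310

Steady state requires s·f(k) = (n + δ)·k, i.e. s·k^α = (n + δ)·k.
So s / (n + δ) = (k*)^(1−α) = 4.77^0.5 = 2.1840.
Therefore s = 2.1840 × (n + δ) = 2.1840 × 0.142 = 0.3101.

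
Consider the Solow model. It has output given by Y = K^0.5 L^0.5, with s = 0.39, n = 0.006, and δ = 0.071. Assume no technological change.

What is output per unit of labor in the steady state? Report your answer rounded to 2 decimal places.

Steady state requires s·f(k) = (n + δ)·k, i.e. s·k^α = (n + δ)·k.
Rearranging, k^(1−α) = s / (n + δ).
k^0.5 = 0.39 / (0.006 + 0.071) = 0.39 / 0.077 = 5.0649
k* = 5.0649^(1/0.5) ≈ 25.6532
y* = (k*)^α = 25.6532^0.5 ≈ 5.0649

y* ≈ 5.06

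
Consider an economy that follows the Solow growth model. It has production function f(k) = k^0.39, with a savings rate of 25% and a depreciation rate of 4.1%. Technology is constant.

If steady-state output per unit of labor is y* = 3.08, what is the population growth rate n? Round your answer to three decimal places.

n ≈ 0.002

In steady state, investment equals break-even investment: s·k^α = (n + δ)·k.
Since y* = [s/(n + δ)]^(α/(1−α)), we have s/(n + δ) = (y*)^((1−α)/α) = 3.08^1.5641 = 5.8095.
Therefore n + δ = s / 5.8095 = 0.25 / 5.8095 = 0.0430, so n = 0.0430 − 0.041 = 0.0020.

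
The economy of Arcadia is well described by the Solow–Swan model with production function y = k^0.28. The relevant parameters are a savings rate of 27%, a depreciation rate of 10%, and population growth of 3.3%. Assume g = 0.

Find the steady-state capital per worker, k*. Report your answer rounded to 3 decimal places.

Steady state requires s·f(k) = (n + δ)·k, i.e. s·k^α = (n + δ)·k.
Rearranging, k^(1−α) = s / (n + δ).
k^0.72 = 0.27 / (0.033 + 0.100) = 0.27 / 0.133 = 2.0301
k* = 2.0301^(1/0.72) ≈ 2.6737

k* = 2.674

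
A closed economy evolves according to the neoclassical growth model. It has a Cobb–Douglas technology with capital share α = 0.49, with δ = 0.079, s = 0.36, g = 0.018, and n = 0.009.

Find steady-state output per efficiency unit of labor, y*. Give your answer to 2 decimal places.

At the steady state, Δk = 0, so s·k^α = (n + g + δ)·k.
Rearranging, k^(1−α) = s / (n + g + δ).
k^0.51 = 0.36 / (0.009 + 0.018 + 0.079) = 0.36 / 0.106 = 3.3962
k* = 3.3962^(1/0.51) ≈ 10.9942
y* = (k*)^α = 10.9942^0.49 ≈ 3.2372

y* ≈ 3.24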